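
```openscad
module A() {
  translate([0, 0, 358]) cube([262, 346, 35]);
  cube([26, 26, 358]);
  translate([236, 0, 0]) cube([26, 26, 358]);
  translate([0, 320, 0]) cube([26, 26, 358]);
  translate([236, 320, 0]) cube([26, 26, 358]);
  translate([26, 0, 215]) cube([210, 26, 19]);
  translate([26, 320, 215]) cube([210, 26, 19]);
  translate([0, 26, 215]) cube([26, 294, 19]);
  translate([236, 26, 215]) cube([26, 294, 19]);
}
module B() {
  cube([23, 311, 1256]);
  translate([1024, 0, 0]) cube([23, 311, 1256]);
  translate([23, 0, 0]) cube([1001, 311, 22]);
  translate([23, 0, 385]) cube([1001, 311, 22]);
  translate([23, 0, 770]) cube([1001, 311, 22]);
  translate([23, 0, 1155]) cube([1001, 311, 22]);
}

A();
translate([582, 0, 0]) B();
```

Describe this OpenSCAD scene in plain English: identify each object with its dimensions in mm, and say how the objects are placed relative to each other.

A is a simple wooden stool: a rectangular seat 262 mm (x) by 346 mm (y), 35 mm thick, top face at z = 393 mm, on four square legs, each 26×26 mm in cross-section. The legs rest on z = 0, each flush with a corner of the seat. Four stretchers, 26 mm wide and 19 mm tall, connect adjacent legs with their undersides at z = 215 mm, each running between the inner faces of the legs it joins and aligned with the legs' outer faces on the other axis.

B is a bookshelf 1047 mm wide overall, 311 mm deep and 1256 mm tall. The two sides are 23 mm thick vertical panels. 4 horizontal shelves of 22 mm thickness span between the inner faces of the sides; the lowest shelf sits on the floor and shelves are stacked with a clear vertical gap of 363 mm between each pair.

The bookshelf is on the floor beside the stool on its +x side.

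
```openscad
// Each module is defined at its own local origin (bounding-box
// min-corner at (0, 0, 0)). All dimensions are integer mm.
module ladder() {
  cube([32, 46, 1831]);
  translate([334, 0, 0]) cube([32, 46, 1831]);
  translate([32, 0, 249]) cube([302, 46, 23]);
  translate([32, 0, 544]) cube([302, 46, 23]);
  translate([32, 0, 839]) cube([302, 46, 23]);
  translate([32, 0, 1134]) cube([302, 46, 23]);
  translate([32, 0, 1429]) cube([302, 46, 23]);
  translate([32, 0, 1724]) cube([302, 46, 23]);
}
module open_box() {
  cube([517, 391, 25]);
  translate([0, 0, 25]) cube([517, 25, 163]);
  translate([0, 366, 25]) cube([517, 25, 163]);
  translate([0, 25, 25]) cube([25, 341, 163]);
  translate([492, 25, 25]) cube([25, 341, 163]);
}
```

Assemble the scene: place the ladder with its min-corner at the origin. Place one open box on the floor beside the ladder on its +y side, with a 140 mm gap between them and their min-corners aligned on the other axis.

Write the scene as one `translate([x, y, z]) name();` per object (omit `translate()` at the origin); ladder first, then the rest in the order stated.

ladder();
translate([0, 186, 0]) open_box();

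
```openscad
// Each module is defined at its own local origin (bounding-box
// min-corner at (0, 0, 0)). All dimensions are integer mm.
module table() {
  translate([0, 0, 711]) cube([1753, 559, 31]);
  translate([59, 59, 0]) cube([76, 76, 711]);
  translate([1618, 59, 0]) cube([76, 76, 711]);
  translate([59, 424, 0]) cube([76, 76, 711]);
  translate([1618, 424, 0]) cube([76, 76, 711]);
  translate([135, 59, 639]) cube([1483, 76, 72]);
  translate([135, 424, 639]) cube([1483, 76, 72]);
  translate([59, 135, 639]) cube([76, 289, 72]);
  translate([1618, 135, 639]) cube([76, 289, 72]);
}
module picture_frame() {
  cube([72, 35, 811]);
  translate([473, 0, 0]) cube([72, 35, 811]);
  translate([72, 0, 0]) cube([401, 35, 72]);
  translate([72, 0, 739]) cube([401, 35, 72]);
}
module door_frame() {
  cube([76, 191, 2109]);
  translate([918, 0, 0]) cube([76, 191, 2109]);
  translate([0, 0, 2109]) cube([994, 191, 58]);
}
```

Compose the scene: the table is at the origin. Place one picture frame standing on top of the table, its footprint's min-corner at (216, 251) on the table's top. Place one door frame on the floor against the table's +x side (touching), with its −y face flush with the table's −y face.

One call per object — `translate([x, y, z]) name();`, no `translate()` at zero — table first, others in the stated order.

table();
translate([216, 251, 742]) picture_frame();
translate([1753, 0, 0]) door_frame();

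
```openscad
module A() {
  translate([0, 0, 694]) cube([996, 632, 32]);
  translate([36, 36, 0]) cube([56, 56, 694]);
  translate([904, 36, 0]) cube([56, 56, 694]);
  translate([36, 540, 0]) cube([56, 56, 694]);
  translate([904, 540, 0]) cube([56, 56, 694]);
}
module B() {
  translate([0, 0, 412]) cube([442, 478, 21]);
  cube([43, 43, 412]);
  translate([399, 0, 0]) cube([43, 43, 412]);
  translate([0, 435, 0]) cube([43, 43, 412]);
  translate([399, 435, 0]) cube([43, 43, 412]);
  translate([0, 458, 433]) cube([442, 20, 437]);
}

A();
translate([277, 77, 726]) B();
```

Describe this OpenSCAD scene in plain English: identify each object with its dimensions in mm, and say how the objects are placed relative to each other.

A is a table with a 996×632 mm rectangular top, 32 mm thick, top surface at z = 726 mm, supported by four 56×56 mm square legs, each inset 36 mm from the nearest pair of top edges, running from the floor.

B is a chair. The seat is a 442×478×21 mm slab with its top at z = 433 mm, on four 43×43 mm corner legs (flush with the seat edges, standing on z = 0). A flat backrest 20 mm thick, 437 mm tall, spans the full seat width and rises from the seat top along its +y edge, rear face flush with the rear of the seat.

The chair is on top of the table, centred.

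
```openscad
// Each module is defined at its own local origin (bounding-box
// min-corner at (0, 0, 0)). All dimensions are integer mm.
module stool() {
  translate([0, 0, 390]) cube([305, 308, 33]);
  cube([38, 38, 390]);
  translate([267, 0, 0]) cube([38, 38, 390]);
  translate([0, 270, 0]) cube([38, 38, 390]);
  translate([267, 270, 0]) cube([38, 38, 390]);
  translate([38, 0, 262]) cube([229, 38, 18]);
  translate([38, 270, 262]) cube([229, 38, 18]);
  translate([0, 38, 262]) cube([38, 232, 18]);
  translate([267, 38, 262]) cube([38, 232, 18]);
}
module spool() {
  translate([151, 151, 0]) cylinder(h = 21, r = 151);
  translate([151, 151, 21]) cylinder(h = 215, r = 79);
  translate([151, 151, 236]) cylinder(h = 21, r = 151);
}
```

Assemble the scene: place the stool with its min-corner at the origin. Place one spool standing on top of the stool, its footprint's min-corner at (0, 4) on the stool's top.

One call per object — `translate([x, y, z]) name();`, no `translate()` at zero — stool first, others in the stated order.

stool();
translate([0, 4, 423]) spool();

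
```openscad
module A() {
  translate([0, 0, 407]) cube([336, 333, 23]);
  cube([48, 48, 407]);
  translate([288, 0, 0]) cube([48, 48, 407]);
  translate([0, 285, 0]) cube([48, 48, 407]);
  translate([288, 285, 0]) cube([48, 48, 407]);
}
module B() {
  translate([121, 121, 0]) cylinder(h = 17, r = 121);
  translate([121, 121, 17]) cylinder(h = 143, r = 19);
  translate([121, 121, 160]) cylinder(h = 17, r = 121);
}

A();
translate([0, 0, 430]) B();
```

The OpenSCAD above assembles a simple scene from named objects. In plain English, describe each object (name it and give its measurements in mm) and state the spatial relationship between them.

A is a simple wooden stool: a rectangular seat 336 mm (x) by 333 mm (y), 23 mm thick, top face at z = 430 mm, on four square legs, each 48×48 mm in cross-section. The legs rest on z = 0, each flush with a corner of the seat.

B is a spool: two coaxial disc flanges of radius 121 mm and thickness 17 mm, joined by a core cylinder of radius 19 mm and height 143 mm. The lower flange rests on z = 0 and the three cylinders share a vertical axis.

The spool is on top of the stool.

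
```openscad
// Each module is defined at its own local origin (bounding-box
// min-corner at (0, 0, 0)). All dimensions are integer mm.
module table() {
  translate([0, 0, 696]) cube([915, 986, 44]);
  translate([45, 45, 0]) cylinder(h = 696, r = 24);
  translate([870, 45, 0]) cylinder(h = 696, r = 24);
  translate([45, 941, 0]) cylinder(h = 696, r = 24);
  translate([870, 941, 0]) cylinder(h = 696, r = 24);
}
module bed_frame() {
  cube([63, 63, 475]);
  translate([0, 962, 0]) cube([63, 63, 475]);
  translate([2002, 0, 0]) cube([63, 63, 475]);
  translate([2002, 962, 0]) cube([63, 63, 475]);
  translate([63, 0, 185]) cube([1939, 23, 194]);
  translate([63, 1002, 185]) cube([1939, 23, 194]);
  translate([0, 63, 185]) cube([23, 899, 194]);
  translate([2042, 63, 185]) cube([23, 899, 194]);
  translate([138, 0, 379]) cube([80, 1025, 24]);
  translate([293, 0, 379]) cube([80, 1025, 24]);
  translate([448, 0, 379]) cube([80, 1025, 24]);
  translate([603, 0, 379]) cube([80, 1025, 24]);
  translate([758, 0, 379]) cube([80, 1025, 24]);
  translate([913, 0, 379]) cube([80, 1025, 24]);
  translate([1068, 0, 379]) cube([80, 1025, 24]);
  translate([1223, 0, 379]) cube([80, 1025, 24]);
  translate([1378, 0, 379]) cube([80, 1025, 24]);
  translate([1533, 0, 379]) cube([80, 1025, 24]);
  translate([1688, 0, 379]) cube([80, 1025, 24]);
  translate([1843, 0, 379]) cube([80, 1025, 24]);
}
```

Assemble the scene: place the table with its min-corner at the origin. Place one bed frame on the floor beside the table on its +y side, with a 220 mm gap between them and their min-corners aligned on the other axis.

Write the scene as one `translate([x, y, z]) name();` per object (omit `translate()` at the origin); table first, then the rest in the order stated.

table();
translate([0, 1206, 0]) bed_frame();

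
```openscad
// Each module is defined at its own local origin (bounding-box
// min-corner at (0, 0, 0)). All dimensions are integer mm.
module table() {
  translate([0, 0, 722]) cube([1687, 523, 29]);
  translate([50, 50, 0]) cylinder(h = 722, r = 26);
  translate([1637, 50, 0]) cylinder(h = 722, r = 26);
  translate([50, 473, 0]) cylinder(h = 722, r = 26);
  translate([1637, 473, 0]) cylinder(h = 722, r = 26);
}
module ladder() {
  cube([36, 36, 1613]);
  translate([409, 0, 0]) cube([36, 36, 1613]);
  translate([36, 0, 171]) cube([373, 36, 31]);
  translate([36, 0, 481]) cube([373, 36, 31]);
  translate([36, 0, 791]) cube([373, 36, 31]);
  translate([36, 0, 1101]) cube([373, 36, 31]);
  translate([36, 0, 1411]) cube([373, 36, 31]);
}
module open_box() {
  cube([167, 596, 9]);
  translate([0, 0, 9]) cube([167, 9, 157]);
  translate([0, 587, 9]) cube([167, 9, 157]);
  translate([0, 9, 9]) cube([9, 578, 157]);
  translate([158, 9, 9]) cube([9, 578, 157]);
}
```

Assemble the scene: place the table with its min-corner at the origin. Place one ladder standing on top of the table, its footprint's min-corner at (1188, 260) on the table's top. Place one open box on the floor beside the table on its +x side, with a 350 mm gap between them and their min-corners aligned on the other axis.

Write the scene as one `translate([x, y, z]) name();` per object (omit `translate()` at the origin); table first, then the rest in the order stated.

table();
translate([1188, 260, 751]) ladder();
translate([2037, 0, 0]) open_box();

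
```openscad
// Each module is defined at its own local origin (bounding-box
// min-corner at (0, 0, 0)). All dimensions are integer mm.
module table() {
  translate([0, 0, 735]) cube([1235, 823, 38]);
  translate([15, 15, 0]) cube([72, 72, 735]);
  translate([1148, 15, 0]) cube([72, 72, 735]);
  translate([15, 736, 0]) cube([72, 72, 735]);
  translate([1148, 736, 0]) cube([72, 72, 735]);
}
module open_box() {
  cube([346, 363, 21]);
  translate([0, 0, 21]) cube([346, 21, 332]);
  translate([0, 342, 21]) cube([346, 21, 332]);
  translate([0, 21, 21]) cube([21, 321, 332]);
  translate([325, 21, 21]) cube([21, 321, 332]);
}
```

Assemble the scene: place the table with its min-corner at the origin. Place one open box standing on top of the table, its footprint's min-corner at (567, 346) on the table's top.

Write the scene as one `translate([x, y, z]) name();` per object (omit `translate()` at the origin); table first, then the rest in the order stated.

table();
translate([567, 346, 773]) open_box();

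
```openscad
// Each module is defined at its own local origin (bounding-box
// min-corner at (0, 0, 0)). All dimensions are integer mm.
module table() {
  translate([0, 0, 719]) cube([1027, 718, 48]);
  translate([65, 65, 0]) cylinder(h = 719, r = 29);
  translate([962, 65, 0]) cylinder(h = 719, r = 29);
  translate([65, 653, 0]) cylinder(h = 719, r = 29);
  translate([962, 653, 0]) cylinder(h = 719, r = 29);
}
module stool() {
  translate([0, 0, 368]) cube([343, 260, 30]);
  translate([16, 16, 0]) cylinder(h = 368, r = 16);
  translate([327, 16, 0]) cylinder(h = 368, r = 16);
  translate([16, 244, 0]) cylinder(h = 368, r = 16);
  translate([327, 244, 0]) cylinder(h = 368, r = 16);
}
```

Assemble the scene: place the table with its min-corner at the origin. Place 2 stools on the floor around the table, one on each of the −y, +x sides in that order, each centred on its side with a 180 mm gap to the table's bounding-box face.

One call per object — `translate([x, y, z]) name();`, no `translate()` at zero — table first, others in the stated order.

table();
translate([342, -440, 0]) stool();
translate([1207, 229, 0]) stool();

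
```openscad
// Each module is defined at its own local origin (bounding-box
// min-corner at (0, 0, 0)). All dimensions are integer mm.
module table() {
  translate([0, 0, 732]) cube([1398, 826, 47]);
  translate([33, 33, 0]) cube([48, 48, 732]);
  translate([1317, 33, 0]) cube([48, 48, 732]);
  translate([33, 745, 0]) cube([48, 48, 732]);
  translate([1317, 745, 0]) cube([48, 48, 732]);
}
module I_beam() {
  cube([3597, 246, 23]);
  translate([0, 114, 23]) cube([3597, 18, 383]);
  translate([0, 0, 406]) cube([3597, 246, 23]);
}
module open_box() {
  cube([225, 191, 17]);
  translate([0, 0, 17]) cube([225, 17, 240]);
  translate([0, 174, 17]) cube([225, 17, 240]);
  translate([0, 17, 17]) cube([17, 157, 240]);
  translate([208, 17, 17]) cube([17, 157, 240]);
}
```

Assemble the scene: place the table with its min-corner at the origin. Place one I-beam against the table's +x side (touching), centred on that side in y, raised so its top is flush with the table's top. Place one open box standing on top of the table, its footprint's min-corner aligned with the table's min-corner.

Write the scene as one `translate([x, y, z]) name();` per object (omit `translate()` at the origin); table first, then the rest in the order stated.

table();
translate([1398, 290, 350]) I_beam();
translate([0, 0, 779]) open_box();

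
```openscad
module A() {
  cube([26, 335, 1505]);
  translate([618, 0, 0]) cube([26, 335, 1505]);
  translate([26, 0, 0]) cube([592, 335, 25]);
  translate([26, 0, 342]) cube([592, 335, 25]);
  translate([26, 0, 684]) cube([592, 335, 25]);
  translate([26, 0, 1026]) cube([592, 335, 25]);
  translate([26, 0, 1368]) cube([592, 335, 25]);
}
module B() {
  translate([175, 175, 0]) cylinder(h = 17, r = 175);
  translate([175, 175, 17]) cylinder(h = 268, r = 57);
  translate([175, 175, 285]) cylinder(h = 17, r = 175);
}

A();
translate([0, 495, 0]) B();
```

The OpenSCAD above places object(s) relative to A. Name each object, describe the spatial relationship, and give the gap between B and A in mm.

A is a bookshelf. B is a spool. The spool is on the floor beside the bookshelf on its +y side. The gap between the spool and the bookshelf is 160 mm.

The spool's nearest face is 160 mm from the bookshelf's +y face.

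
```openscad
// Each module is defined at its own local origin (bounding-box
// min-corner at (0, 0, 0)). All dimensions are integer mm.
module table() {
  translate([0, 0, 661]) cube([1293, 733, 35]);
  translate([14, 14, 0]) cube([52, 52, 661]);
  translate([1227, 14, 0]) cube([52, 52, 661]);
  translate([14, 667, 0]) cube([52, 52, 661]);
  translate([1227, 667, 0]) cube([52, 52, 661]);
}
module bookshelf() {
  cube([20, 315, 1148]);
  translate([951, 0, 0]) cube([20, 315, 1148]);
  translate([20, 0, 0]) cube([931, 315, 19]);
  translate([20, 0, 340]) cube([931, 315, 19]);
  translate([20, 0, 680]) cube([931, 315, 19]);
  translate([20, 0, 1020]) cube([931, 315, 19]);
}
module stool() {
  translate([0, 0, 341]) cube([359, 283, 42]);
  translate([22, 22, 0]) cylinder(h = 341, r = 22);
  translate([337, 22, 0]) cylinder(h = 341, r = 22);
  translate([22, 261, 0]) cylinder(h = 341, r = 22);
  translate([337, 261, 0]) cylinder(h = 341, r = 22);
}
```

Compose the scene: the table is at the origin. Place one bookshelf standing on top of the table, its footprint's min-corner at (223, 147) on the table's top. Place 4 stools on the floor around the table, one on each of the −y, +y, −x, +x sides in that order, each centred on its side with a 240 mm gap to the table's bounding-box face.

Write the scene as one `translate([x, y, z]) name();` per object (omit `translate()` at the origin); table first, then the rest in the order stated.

table();
translate([223, 147, 696]) bookshelf();
translate([467, -523, 0]) stool();
translate([467, 973, 0]) stool();
translate([-599, 225, 0]) stool();
translate([1533, 225, 0]) stool();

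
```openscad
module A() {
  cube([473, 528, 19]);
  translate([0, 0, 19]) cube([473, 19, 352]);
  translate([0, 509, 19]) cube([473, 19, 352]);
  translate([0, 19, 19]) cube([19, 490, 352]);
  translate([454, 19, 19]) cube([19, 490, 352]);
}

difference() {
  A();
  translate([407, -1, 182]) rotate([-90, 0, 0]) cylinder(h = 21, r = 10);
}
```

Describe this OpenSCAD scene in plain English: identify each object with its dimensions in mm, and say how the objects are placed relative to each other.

A is an open storage box with external size 473×528×371 mm and wall thickness 19 mm (the base is also 19 mm thick). The base covers the whole footprint; the four walls stand on the base, with the y-facing walls full-width and the x-facing walls fitting between their inner faces.

The open box has a circular hole of radius 10 mm through its front wall, centred at (x = 407, z = 182).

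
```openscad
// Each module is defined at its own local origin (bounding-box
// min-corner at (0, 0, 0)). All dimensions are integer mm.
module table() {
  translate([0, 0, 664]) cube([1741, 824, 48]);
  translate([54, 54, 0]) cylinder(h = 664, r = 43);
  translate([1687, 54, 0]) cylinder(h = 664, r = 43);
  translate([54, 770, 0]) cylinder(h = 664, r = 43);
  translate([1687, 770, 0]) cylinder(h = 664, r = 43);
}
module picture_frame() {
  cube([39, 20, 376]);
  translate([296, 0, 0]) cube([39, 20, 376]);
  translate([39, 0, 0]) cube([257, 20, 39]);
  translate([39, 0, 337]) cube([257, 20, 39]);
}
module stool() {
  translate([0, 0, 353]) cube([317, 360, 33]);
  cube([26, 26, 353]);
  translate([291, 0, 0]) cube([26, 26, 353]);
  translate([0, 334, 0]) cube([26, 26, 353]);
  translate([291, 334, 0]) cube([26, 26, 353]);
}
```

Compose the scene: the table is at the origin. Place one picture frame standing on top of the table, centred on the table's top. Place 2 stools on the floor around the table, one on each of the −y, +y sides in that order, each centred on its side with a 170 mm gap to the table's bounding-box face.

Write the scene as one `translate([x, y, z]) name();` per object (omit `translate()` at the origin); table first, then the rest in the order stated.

table();
translate([703, 402, 712]) picture_frame();
translate([712, -530, 0]) stool();
translate([712, 994, 0]) stool();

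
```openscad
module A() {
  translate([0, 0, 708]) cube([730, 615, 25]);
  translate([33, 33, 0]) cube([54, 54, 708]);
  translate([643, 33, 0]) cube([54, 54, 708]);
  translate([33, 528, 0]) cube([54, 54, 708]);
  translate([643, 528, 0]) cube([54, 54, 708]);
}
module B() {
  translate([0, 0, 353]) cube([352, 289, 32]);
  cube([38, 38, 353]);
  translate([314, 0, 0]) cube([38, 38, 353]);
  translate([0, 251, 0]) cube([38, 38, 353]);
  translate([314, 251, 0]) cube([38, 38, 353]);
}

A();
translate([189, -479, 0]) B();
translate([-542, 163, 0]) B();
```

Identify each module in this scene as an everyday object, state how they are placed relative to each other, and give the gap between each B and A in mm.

Each stool's nearest face is 190 mm from the table's bounding box.

A is a table. B is a stool. Two stools sit around the table at the −y, −x sides. The gap between each stool and the table is 190 mm.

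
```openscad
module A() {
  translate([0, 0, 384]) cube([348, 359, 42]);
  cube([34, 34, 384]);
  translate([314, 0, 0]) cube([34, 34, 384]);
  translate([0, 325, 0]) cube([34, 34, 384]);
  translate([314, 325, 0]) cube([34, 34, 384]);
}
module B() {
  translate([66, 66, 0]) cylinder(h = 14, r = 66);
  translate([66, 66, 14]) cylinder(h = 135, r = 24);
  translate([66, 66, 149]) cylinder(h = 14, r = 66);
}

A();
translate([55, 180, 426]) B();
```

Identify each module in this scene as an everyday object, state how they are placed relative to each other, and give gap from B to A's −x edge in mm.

The spool's min-x is at 55; the stool's min-x is 0; gap = 55 mm.

A is a stool. B is a spool. The spool is on top of the stool. The gap from the spool to the stool's −x edge is 55 mm.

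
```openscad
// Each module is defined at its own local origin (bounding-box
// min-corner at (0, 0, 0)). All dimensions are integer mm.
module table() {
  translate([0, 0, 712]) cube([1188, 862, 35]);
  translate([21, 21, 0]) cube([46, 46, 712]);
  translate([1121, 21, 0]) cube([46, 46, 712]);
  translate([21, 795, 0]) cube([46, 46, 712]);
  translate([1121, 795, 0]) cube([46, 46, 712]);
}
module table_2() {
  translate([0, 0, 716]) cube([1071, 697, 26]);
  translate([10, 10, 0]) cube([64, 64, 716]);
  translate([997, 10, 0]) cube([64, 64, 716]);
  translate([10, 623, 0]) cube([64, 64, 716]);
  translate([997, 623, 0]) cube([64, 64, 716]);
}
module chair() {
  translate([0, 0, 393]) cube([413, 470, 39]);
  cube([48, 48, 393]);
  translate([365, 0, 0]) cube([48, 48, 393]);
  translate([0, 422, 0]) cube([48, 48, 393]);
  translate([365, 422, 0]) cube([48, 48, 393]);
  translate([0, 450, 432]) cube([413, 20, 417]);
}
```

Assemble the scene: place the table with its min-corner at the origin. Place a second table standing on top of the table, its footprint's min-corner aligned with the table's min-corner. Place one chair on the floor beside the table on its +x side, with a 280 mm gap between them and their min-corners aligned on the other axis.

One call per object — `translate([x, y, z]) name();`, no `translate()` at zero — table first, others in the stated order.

table();
translate([0, 0, 747]) table_2();
translate([1468, 0, 0]) chair();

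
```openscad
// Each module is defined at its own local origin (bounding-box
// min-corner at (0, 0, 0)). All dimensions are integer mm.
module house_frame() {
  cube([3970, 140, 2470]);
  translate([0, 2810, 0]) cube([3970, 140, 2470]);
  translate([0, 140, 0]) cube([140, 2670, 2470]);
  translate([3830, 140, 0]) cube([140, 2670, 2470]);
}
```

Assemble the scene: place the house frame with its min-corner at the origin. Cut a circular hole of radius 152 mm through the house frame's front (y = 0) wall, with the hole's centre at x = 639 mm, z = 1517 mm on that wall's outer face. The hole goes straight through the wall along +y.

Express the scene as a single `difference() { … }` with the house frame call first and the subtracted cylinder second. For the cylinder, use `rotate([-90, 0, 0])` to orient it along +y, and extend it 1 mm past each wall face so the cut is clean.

difference() {
  house_frame();
  translate([639, -1, 1517]) rotate([-90, 0, 0]) cylinder(h = 142, r = 152);
}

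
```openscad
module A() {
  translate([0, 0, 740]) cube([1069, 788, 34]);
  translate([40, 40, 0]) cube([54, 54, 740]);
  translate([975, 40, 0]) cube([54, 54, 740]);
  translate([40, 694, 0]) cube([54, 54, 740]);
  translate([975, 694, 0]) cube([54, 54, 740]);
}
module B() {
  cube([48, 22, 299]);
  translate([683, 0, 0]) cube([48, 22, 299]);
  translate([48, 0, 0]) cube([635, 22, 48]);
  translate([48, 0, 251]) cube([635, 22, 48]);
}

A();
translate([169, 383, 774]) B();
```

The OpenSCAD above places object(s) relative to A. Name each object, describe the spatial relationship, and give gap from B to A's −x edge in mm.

A is a table. B is a picture frame. The picture frame is on top of the table, centred. The gap from the picture frame to the table's −x edge is 169 mm.

The picture frame's min-x is at 169; the table's min-x is 0; gap = 169 mm.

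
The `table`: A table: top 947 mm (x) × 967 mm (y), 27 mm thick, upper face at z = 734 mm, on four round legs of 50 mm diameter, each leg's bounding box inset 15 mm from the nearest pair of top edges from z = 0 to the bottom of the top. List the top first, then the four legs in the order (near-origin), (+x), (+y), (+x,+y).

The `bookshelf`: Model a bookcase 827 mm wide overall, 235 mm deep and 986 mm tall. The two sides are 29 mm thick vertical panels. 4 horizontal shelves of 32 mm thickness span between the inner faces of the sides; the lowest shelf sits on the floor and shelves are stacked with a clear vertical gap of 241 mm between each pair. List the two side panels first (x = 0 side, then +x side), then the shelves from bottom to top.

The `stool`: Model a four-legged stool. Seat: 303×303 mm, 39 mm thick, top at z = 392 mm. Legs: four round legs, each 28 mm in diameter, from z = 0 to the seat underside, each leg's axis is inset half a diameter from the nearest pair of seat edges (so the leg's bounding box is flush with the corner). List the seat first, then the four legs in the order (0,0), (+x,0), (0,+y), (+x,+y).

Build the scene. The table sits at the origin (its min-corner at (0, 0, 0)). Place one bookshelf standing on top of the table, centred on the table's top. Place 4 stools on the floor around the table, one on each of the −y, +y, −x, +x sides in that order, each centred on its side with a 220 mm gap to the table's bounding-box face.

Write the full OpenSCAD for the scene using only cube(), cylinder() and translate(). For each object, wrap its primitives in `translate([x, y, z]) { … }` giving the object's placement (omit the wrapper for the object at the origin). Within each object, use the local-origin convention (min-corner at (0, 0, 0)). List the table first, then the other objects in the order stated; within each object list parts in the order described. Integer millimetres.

translate([0, 0, 707]) cube([947, 967, 27]);
translate([40, 40, 0]) cylinder(h = 707, r = 25);
translate([907, 40, 0]) cylinder(h = 707, r = 25);
translate([40, 927, 0]) cylinder(h = 707, r = 25);
translate([907, 927, 0]) cylinder(h = 707, r = 25);
translate([60, 366, 734]) {
  cube([29, 235, 986]);
  translate([798, 0, 0]) cube([29, 235, 986]);
  translate([29, 0, 0]) cube([769, 235, 32]);
  translate([29, 0, 273]) cube([769, 235, 32]);
  translate([29, 0, 546]) cube([769, 235, 32]);
  translate([29, 0, 819]) cube([769, 235, 32]);
}
translate([322, -523, 0]) {
  translate([0, 0, 353]) cube([303, 303, 39]);
  translate([14, 14, 0]) cylinder(h = 353, r = 14);
  translate([289, 14, 0]) cylinder(h = 353, r = 14);
  translate([14, 289, 0]) cylinder(h = 353, r = 14);
  translate([289, 289, 0]) cylinder(h = 353, r = 14);
}
translate([322, 1187, 0]) {
  translate([0, 0, 353]) cube([303, 303, 39]);
  translate([14, 14, 0]) cylinder(h = 353, r = 14);
  translate([289, 14, 0]) cylinder(h = 353, r = 14);
  translate([14, 289, 0]) cylinder(h = 353, r = 14);
  translate([289, 289, 0]) cylinder(h = 353, r = 14);
}
translate([-523, 332, 0]) {
  translate([0, 0, 353]) cube([303, 303, 39]);
  translate([14, 14, 0]) cylinder(h = 353, r = 14);
  translate([289, 14, 0]) cylinder(h = 353, r = 14);
  translate([14, 289, 0]) cylinder(h = 353, r = 14);
  translate([289, 289, 0]) cylinder(h = 353, r = 14);
}
translate([1167, 332, 0]) {
  translate([0, 0, 353]) cube([303, 303, 39]);
  translate([14, 14, 0]) cylinder(h = 353, r = 14);
  translate([289, 14, 0]) cylinder(h = 353, r = 14);
  translate([14, 289, 0]) cylinder(h = 353, r = 14);
  translate([289, 289, 0]) cylinder(h = 353, r = 14);
}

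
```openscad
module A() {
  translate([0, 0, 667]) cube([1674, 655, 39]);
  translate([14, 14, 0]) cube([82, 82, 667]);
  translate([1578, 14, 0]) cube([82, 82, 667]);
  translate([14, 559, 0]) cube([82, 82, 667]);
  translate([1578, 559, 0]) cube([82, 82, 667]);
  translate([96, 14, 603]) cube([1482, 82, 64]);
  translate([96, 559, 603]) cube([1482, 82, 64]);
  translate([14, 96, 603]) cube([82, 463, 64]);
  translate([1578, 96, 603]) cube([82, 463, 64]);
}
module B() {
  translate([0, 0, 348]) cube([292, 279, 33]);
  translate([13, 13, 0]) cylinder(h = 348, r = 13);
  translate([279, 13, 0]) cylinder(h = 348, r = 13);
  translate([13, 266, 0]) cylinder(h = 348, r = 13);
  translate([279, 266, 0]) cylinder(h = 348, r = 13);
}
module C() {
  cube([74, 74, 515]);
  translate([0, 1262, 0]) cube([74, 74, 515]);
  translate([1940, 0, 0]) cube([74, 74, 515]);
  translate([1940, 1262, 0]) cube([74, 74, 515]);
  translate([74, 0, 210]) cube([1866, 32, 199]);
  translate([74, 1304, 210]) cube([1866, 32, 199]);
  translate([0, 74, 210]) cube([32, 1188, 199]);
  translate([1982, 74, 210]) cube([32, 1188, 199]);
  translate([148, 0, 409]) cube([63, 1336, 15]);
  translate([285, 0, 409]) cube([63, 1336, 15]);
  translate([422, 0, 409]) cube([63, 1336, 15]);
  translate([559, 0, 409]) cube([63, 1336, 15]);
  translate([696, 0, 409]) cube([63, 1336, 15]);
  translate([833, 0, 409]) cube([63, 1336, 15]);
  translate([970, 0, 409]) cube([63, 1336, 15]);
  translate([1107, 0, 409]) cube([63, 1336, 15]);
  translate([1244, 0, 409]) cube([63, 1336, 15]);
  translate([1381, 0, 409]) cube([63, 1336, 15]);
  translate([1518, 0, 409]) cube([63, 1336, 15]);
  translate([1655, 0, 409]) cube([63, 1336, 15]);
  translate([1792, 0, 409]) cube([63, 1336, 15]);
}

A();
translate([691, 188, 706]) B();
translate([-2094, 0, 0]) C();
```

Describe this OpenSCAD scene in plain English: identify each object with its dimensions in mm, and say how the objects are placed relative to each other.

A is a table with a 1674×655 mm rectangular top, 39 mm thick, top surface at z = 706 mm, supported by four 82×82 mm square legs, each inset 14 mm from the nearest pair of top edges, running from the floor. Four apron rails, 82 mm thick and 64 mm tall, run between adjacent legs with their top edges flush with the underside of the top and their outer faces flush with the legs' outer faces.

B is a four-legged stool. The seat is 292×279 mm, 33 mm thick, top at z = 381 mm. It stands on four round legs, each 26 mm in diameter, from z = 0 to the seat underside, each leg's axis is inset half a diameter from the nearest pair of seat edges (so the leg's bounding box is flush with the corner).

C is a bed frame 2014 mm long (x) by 1336 mm wide (y). Four 74×74 mm corner posts, 515 mm tall, at the corners of the footprint. Four rails of 32 mm thickness and 199 mm height run between adjacent posts with their undersides at z = 210 mm, their outer faces flush with the outside of the frame (the two x-running rails run between the posts' inner faces; the two y-running rails run between the posts' inner faces). 13 slats, each 63 mm wide (x) and 15 mm thick, lie across the top of the two x-running rails, running the full 1336 mm width of the frame in y; the slats are evenly spaced along x between the inner faces of the end posts with equal gaps (rounded down to the nearest mm) at the −x end and between each pair — any rounding remainder accumulates at the +x end.

The stool is on top of the table, centred. The bed frame is on the floor beside the table on its −x side.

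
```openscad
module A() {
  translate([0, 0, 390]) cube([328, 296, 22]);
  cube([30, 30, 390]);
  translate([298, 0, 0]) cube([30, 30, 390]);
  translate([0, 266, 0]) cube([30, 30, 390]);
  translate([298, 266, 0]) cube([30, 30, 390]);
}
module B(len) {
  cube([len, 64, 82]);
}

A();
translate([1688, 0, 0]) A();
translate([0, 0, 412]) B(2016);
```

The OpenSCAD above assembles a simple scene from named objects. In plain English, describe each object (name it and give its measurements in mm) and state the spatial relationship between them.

A is a four-legged stool. The seat is 328×296 mm, 22 mm thick, top at z = 412 mm. It stands on four square legs, each 30×30 mm in cross-section, from z = 0 to the seat underside, each flush with a corner of the seat.

B is a rectangular beam 2016 mm long (x), 64 mm deep (y), 82 mm thick (z).

The beam spans the tops of two stools placed 1360 mm apart, resting at z = 412 mm.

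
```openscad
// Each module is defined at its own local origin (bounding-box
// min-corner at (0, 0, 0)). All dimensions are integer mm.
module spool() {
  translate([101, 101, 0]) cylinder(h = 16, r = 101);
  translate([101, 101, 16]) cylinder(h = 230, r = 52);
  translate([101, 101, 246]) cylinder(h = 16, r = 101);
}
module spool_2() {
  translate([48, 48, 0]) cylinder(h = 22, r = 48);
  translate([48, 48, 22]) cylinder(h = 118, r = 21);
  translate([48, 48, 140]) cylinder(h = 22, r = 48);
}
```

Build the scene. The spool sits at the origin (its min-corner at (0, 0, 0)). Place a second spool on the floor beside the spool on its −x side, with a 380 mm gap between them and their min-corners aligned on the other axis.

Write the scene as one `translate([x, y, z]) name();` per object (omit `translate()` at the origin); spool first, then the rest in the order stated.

spool();
translate([-476, 0, 0]) spool_2();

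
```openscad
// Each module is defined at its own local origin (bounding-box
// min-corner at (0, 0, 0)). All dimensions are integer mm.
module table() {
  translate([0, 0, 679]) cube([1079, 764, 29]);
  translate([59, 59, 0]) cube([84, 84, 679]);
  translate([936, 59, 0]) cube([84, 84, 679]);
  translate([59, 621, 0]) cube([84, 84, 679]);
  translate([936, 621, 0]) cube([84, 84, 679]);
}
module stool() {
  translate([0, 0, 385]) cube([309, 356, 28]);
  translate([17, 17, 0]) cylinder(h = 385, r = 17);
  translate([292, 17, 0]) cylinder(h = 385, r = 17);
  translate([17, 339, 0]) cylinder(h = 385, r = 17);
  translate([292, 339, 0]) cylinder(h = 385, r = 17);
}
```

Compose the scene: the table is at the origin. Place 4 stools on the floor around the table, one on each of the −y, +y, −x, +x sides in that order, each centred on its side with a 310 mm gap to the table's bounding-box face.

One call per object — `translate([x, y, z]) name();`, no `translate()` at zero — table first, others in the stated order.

table();
translate([385, -666, 0]) stool();
translate([385, 1074, 0]) stool();
translate([-619, 204, 0]) stool();
translate([1389, 204, 0]) stool();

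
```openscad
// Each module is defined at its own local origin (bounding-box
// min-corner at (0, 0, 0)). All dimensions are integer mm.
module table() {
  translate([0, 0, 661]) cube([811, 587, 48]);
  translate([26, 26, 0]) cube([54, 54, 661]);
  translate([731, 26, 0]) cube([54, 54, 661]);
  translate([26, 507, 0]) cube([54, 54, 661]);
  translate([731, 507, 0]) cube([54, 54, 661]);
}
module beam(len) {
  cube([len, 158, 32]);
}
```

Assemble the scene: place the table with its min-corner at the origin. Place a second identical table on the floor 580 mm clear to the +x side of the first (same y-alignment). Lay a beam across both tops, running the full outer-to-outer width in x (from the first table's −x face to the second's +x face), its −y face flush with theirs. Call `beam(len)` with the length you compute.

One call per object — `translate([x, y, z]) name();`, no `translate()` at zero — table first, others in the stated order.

table();
translate([1391, 0, 0]) table();
translate([0, 0, 709]) beam(2202);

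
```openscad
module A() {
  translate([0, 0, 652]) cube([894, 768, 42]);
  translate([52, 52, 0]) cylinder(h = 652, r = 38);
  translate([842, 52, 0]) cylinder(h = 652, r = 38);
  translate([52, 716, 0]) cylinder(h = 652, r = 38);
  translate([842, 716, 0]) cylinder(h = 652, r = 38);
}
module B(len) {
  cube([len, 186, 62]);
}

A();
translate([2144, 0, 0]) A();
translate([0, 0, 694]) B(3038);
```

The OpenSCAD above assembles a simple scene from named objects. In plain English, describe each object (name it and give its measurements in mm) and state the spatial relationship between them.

A is a rectangular dining table. The top is 894×768×42 mm with its upper surface at z = 694 mm. It stands on four round legs of 76 mm diameter, each leg's bounding box inset 14 mm from the nearest pair of top edges, running from the floor to the underside of the top.

B is a rectangular beam 3038 mm long (x), 186 mm deep (y), 62 mm thick (z).

The beam spans the tops of two tables placed 1250 mm apart, resting at z = 694 mm.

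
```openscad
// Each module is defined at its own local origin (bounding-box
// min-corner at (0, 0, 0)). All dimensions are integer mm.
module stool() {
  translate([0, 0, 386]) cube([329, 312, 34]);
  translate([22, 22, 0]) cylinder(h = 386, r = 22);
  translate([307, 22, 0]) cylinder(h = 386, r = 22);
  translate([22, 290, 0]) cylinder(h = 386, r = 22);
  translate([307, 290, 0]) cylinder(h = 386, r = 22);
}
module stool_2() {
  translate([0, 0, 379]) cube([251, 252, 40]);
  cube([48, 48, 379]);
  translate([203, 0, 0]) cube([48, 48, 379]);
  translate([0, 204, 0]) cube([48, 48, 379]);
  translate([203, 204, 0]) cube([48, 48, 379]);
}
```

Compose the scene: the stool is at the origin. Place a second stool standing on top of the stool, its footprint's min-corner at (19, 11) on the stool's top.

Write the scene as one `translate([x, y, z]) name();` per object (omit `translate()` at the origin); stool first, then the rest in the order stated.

stool();
translate([19, 11, 420]) stool_2();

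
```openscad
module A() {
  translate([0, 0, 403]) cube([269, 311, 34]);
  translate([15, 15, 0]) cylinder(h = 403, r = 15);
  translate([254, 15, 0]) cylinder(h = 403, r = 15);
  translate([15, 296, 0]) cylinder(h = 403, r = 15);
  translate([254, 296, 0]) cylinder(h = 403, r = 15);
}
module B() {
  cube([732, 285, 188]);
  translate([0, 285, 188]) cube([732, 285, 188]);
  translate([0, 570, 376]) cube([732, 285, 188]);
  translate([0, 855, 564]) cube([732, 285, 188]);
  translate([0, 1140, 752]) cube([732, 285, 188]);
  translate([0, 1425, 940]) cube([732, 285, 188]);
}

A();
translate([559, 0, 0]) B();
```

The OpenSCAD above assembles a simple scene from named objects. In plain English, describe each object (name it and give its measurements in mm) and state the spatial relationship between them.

A is a four-legged stool. The seat is a 269×311×34 mm slab whose top surface is at z = 437 mm; four round legs, each 30 mm in diameter, run from the floor (z = 0) to the underside of the seat, each leg's axis is inset half a diameter from the nearest pair of seat edges (so the leg's bounding box is flush with the corner).

B is a straight staircase of 6 solid steps. Each step is 732 mm wide (x), 285 mm deep (y, the going) and 188 mm tall (the rise). The first step rests on the floor; each subsequent step sits one going further in +y and one rise higher in +z, directly behind and above the previous step with no overlap.

The staircase is on the floor beside the stool on its +x side.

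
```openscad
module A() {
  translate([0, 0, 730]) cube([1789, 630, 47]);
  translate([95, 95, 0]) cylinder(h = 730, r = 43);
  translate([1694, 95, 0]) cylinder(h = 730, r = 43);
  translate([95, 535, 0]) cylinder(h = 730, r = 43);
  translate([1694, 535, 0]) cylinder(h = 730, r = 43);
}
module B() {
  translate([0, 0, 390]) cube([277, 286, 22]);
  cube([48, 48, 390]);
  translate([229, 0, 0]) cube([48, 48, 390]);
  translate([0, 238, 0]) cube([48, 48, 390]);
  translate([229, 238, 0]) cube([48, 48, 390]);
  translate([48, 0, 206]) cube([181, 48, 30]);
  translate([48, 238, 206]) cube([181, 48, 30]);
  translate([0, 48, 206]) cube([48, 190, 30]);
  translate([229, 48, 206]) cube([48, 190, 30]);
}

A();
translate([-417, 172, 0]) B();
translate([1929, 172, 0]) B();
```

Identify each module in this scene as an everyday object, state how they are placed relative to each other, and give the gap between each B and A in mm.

A is a table. B is a stool. Two stools sit around the table at the −x, +x sides. The gap between each stool and the table is 140 mm.

Each stool's nearest face is 140 mm from the table's bounding box.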